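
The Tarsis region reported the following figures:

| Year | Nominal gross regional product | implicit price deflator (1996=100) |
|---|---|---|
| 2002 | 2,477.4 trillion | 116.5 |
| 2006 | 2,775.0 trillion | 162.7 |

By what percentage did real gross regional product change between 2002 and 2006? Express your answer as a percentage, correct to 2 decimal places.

Deflate each year: 2002 → 2477.4/1.165 = 2126.52; 2006 → 2775.0/1.627 = 1705.59.
So real gross regional product changed by 1705.59/2126.52 − 1 = -0.1979, i.e. -19.79%.

-19.79%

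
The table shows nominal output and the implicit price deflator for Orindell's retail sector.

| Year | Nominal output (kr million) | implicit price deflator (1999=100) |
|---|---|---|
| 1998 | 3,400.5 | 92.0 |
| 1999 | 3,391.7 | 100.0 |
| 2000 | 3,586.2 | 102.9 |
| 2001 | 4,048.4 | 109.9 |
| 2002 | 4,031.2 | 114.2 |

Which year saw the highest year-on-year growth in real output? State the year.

2001

1999: real = 3391.7/1.000 = 3391.70; growth vs 1998 (3696.20) = -8.24%.
2000: real = 3586.2/1.029 = 3485.13; growth vs 1999 (3391.70) = 2.75%.
2001: real = 4048.4/1.099 = 3683.71; growth vs 2000 (3485.13) = 5.70%.
2002: real = 4031.2/1.142 = 3529.95; growth vs 2001 (3683.71) = -4.17%.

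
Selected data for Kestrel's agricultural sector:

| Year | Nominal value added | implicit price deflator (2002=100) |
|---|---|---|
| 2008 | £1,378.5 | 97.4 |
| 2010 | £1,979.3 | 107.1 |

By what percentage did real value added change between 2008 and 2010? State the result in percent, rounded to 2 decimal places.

Real value added 2008 = 1378.5 / 0.974 = 1415.30.
Real value added 2010 = 1979.3 / 1.071 = 1848.09.
Real growth = 1848.09 / 1415.30 − 1 = 0.3058.

30.58%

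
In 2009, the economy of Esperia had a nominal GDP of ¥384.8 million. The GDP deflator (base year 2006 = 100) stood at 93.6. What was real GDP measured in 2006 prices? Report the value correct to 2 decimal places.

¥411.11 million

Real GDP = Nominal / (GDP deflator/100) = 384.8 / 0.936 = 411.11.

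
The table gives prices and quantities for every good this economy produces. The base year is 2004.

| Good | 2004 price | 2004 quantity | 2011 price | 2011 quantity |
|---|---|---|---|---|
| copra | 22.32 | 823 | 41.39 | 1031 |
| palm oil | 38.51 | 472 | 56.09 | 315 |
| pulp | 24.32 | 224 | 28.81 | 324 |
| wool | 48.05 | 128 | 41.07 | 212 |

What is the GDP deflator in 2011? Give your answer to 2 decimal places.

Nominal GDP 2011 = 41.39·1031 + 56.09·315 + 28.81·324 + 41.07·212 = 78382.72.
Real GDP 2011 (at 2004 prices) = 22.32·1031 + 38.51·315 + 24.32·324 + 48.05·212 = 53208.85.
Deflator = Nominal/Real × 100 = 78382.72/53208.85 × 100 = 147.311.

147.31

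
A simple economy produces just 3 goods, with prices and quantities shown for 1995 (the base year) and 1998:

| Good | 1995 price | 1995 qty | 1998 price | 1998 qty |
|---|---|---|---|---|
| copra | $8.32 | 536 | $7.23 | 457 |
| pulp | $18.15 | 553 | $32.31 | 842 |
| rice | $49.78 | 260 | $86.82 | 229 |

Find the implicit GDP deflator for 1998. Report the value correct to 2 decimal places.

Nominal GDP 1998 = 7.23·457 + 32.31·842 + 86.82·229 = 50390.91.
Real GDP 1998 (at 1995 prices) = 8.32·457 + 18.15·842 + 49.78·229 = 30484.16.
Deflator = Nominal/Real × 100 = 50390.91/30484.16 × 100 = 165.302.

165.30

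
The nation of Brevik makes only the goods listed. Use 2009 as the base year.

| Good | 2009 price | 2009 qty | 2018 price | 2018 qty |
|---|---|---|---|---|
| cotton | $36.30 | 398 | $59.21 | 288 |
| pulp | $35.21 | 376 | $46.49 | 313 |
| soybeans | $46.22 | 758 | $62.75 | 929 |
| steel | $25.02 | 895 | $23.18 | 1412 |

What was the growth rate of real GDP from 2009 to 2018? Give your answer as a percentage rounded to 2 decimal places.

Real GDP 2009 = Nominal GDP 2009 = 36.30·398 + 35.21·376 + 46.22·758 + 25.02·895 = 85114.02.
Real GDP 2018 (at 2009 prices) = 36.30·288 + 35.21·313 + 46.22·929 + 25.02·1412 = 99741.75.
Real growth = 99741.75/85114.02 − 1 = 0.1719.

17.19%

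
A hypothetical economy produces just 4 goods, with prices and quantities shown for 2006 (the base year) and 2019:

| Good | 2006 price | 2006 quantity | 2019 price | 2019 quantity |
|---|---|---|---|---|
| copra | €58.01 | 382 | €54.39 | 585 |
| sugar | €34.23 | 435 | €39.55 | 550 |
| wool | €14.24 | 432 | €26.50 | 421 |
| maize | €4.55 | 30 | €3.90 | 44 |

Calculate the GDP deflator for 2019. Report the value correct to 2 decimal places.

Nominal GDP 2019 = 54.39·585 + 39.55·550 + 26.50·421 + 3.90·44 = 64898.75.
Real GDP 2019 (at 2006 prices) = 58.01·585 + 34.23·550 + 14.24·421 + 4.55·44 = 58957.59.
Deflator = Nominal/Real × 100 = 64898.75/58957.59 × 100 = 110.077.

110.08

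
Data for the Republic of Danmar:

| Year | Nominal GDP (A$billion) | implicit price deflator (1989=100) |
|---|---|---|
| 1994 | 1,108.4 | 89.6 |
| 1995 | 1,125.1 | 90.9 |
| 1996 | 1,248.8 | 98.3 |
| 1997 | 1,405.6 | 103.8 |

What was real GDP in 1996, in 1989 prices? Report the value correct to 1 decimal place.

A$1,270.4 billion

Real GDP 1996 = 1248.8 / 0.983 = 1270.40.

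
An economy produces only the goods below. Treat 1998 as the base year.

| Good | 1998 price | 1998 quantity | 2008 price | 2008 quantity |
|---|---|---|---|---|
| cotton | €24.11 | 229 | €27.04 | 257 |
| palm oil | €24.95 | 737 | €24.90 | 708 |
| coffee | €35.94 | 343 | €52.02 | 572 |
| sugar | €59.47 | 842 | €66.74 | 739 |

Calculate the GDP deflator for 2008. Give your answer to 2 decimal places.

117.30

Nominal GDP 2008 = 27.04·257 + 24.90·708 + 52.02·572 + 66.74·739 = 103654.78.
Real GDP 2008 (at 1998 prices) = 24.11·257 + 24.95·708 + 35.94·572 + 59.47·739 = 88366.88.
Deflator = Nominal/Real × 100 = 103654.78/88366.88 × 100 = 117.300.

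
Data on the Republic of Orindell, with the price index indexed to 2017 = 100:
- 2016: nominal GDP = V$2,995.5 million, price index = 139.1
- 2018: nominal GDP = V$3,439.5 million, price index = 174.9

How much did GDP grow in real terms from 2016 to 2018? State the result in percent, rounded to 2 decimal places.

-8.68%

Real GDP 2016 = 2995.5 / 1.391 = 2153.49.
Real GDP 2018 = 3439.5 / 1.749 = 1966.55.
Real growth = 1966.55 / 2153.49 − 1 = -0.0868.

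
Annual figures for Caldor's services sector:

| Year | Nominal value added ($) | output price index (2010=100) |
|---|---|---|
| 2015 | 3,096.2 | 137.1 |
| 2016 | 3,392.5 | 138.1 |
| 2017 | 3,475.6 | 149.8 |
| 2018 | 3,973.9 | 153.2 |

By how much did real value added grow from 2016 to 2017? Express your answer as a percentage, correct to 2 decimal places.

-5.55%

Real value added 2016 = 3392.5/1.381 = 2456.55.
Real value added 2017 = 3475.6/1.498 = 2320.16.
Change = 2320.16/2456.55 − 1 = -0.0555.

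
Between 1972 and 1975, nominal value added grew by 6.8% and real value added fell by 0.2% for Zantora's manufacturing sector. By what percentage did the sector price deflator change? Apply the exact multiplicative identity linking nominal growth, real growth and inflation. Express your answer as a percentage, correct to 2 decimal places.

(1 + g_nom) = (1 + g_real)(1 + π), so π = 1.0680 / 0.9980 − 1 = 0.07014.

7.01%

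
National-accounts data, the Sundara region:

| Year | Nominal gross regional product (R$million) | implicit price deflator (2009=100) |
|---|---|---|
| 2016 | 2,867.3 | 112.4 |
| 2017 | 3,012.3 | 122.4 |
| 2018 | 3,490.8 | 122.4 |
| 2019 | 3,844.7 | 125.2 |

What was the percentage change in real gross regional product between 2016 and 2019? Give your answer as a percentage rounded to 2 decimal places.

20.38%

Real gross regional product 2016 = 2867.3/1.124 = 2550.98.
Real gross regional product 2019 = 3844.7/1.252 = 3070.85.
Change = 3070.85/2550.98 − 1 = 0.2038.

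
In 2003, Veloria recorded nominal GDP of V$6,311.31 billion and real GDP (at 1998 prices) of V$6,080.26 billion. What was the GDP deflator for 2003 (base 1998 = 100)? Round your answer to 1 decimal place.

103.8

GDP deflator = (Nominal / Real) × 100 = 6311.31 / 6080.26 × 100 = 103.80.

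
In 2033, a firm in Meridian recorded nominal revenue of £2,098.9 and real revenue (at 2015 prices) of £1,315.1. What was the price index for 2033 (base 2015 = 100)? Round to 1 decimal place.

159.6

price index = (Nominal / Real) × 100 = 2098.9 / 1315.1 × 100 = 159.60.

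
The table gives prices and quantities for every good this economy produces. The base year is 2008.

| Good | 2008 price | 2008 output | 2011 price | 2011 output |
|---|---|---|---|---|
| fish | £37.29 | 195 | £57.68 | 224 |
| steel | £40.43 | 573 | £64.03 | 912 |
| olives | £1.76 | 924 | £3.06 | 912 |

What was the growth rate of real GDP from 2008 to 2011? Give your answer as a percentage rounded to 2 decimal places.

Real GDP 2008 = Nominal GDP 2008 = 37.29·195 + 40.43·573 + 1.76·924 = 32064.18.
Real GDP 2011 (at 2008 prices) = 37.29·224 + 40.43·912 + 1.76·912 = 46830.24.
Real growth = 46830.24/32064.18 − 1 = 0.4605.

46.05%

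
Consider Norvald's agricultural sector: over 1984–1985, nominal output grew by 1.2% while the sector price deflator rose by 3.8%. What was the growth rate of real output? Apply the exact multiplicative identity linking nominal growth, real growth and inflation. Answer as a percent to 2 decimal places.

-2.50%

(1 + g_nom) = (1 + g_real)(1 + π), so g_real = 1.0120 / 1.0380 − 1 = -0.02505.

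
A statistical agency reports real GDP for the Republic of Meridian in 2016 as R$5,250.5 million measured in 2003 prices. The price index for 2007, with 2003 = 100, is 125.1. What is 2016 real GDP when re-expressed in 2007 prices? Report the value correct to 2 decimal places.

Real GDP in 2007 prices = Real GDP in 2003 prices × (P_2007/P_2003) = 5250.5 × 1.251 = 6568.38.

R$6,568.38 million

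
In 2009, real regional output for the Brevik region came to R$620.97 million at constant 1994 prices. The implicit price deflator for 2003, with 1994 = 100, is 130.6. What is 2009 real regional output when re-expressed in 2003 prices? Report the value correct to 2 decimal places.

Real regional output in 2003 prices = Real regional output in 1994 prices × (P_2003/P_1994) = 620.97 × 1.306 = 810.99.

R$810.99 million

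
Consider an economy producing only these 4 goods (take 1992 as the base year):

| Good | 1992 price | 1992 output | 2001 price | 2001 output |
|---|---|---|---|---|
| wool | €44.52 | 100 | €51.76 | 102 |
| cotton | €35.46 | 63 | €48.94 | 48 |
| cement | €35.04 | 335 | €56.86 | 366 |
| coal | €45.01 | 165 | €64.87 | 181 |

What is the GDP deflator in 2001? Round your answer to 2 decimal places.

Nominal GDP 2001 = 51.76·102 + 48.94·48 + 56.86·366 + 64.87·181 = 40180.87.
Real GDP 2001 (at 1992 prices) = 44.52·102 + 35.46·48 + 35.04·366 + 45.01·181 = 27214.57.
Deflator = Nominal/Real × 100 = 40180.87/27214.57 × 100 = 147.645.

147.64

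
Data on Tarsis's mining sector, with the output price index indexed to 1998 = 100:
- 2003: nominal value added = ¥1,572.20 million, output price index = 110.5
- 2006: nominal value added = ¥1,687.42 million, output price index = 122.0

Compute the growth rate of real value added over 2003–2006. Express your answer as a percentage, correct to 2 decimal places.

Real value added 2003 = 1572.20 / 1.105 = 1422.81.
Real value added 2006 = 1687.42 / 1.220 = 1383.13.
Real growth = 1383.13 / 1422.81 − 1 = -0.0279.

-2.79%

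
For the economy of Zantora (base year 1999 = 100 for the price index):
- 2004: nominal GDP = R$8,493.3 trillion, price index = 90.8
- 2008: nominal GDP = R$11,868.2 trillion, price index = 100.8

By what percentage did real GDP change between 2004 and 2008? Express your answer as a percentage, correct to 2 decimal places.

25.87%

Real GDP 2004 = 8493.3 / 0.908 = 9353.85.
Real GDP 2008 = 11868.2 / 1.008 = 11774.01.
Real growth = 11774.01 / 9353.85 − 1 = 0.2587.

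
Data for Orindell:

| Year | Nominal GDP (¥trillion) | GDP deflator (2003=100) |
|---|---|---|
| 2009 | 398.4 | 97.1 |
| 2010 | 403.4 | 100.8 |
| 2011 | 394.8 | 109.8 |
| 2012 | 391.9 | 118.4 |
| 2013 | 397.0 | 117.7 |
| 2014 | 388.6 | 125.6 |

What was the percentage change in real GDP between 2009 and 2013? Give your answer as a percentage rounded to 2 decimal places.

Real GDP 2009 = 398.4/0.971 = 410.30.
Real GDP 2013 = 397.0/1.177 = 337.30.
Change = 337.30/410.30 − 1 = -0.1779.

-17.79%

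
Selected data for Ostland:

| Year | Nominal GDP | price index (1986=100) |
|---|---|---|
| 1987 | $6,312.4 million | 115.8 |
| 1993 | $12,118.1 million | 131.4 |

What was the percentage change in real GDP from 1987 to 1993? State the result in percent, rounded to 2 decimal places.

Deflate each year: 1987 → 6312.4/1.158 = 5451.12; 1993 → 12118.1/1.314 = 9222.30.
So real GDP changed by 9222.30/5451.12 − 1 = 0.6918, i.e. 69.18%.

69.18%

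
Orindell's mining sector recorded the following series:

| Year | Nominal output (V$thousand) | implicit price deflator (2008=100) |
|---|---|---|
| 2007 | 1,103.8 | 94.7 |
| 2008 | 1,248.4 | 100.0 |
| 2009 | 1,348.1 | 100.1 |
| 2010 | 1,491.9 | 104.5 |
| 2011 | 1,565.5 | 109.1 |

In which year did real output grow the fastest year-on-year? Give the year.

2009

2008: real = 1248.4/1.000 = 1248.40; growth vs 2007 (1165.58) = 7.11%.
2009: real = 1348.1/1.001 = 1346.75; growth vs 2008 (1248.40) = 7.88%.
2010: real = 1491.9/1.045 = 1427.66; growth vs 2009 (1346.75) = 6.01%.
2011: real = 1565.5/1.091 = 1434.92; growth vs 2010 (1427.66) = 0.51%.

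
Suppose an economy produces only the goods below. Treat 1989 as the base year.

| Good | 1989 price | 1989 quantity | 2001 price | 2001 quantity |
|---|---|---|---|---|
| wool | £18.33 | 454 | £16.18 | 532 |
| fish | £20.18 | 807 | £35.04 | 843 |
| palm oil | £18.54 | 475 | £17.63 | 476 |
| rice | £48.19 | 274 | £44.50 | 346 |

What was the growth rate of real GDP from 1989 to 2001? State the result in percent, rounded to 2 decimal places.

12.11%

Real GDP 1989 = Nominal GDP 1989 = 18.33·454 + 20.18·807 + 18.54·475 + 48.19·274 = 46617.64.
Real GDP 2001 (at 1989 prices) = 18.33·532 + 20.18·843 + 18.54·476 + 48.19·346 = 52262.08.
Real growth = 52262.08/46617.64 − 1 = 0.1211.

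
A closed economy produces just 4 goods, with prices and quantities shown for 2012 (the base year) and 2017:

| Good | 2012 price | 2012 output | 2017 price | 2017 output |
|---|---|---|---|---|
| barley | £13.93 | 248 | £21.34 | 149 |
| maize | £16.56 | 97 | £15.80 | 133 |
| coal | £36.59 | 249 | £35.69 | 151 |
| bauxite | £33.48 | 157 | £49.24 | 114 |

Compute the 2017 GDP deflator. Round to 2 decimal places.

119.56

Nominal GDP 2017 = 21.34·149 + 15.80·133 + 35.69·151 + 49.24·114 = 16283.61.
Real GDP 2017 (at 2012 prices) = 13.93·149 + 16.56·133 + 36.59·151 + 33.48·114 = 13619.86.
Deflator = Nominal/Real × 100 = 16283.61/13619.86 × 100 = 119.558.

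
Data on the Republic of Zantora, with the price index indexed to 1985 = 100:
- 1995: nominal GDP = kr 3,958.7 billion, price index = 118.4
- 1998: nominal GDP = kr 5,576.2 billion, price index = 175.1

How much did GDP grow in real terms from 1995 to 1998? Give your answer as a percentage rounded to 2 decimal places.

-4.75%

Deflate each year: 1995 → 3958.7/1.184 = 3343.50; 1998 → 5576.2/1.751 = 3184.58.
So real GDP changed by 3184.58/3343.50 − 1 = -0.0475, i.e. -4.75%.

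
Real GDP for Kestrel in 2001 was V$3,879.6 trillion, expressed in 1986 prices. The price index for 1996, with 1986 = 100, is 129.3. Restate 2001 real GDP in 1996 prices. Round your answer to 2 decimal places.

V$5,016.32 trillion

Real GDP in 1996 prices = Real GDP in 1986 prices × (P_1996/P_1986) = 3879.6 × 1.293 = 5016.32.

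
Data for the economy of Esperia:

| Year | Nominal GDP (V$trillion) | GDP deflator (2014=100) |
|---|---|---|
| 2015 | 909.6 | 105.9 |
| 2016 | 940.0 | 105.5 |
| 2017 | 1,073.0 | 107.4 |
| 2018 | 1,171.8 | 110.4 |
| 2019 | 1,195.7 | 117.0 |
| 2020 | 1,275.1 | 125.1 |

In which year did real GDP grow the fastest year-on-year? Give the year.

2016: real = 940.0/1.055 = 891.00; growth vs 2015 (858.92) = 3.73%.
2017: real = 1073.0/1.074 = 999.07; growth vs 2016 (891.00) = 12.13%.
2018: real = 1171.8/1.104 = 1061.41; growth vs 2017 (999.07) = 6.24%.
2019: real = 1195.7/1.170 = 1021.97; growth vs 2018 (1061.41) = -3.72%.
2020: real = 1275.1/1.251 = 1019.26; growth vs 2019 (1021.97) = -0.27%.

2017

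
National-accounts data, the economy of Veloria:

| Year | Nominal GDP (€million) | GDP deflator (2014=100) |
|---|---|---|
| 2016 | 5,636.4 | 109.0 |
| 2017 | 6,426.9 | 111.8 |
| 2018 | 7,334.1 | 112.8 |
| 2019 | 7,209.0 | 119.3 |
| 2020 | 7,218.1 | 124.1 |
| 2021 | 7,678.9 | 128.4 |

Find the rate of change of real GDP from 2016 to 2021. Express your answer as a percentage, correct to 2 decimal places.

15.65%

Real GDP 2016 = 5636.4/1.090 = 5171.01.
Real GDP 2021 = 7678.9/1.284 = 5980.45.
Change = 5980.45/5171.01 − 1 = 0.1565.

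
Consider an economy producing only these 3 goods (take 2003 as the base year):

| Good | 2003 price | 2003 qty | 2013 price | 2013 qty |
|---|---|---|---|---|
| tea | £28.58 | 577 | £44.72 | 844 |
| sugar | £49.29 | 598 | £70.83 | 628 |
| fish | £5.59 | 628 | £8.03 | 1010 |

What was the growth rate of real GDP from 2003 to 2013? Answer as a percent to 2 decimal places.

22.73%

Real GDP 2003 = Nominal GDP 2003 = 28.58·577 + 49.29·598 + 5.59·628 = 49476.60.
Real GDP 2013 (at 2003 prices) = 28.58·844 + 49.29·628 + 5.59·1010 = 60721.54.
Real growth = 60721.54/49476.60 − 1 = 0.2273.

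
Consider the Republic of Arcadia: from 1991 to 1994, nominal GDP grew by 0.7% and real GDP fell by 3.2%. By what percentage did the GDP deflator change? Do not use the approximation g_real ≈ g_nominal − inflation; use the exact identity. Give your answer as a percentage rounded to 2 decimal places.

(1 + g_nom) = (1 + g_real)(1 + π), so π = 1.0070 / 0.9680 − 1 = 0.04029.

4.03%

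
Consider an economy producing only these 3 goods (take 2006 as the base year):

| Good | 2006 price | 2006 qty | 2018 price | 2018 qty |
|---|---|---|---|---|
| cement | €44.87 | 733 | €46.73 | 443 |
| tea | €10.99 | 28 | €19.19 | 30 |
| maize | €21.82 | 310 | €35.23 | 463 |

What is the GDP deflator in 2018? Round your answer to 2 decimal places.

Nominal GDP 2018 = 46.73·443 + 19.19·30 + 35.23·463 = 37588.58.
Real GDP 2018 (at 2006 prices) = 44.87·443 + 10.99·30 + 21.82·463 = 30309.77.
Deflator = Nominal/Real × 100 = 37588.58/30309.77 × 100 = 124.015.

124.01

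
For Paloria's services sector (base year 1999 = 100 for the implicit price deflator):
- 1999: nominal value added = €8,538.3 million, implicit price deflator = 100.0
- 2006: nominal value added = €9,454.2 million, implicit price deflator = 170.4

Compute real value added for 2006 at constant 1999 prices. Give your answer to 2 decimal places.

€5,548.24 million

Real value added = Nominal / (implicit price deflator/100) = 9454.2 / 1.704 = 5548.24.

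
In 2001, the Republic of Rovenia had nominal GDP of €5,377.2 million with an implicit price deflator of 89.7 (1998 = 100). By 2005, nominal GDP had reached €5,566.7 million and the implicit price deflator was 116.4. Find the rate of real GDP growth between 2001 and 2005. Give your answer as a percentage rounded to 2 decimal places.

-20.22%

Real GDP 2001 = 5377.2 / 0.897 = 5994.65.
Real GDP 2005 = 5566.7 / 1.164 = 4782.39.
Real growth = 4782.39 / 5994.65 − 1 = -0.2022.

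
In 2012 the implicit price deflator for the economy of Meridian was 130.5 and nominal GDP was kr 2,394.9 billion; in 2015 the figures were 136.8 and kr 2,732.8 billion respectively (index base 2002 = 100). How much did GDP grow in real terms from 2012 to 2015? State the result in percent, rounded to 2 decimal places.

8.85%

Deflate each year: 2012 → 2394.9/1.305 = 1835.17; 2015 → 2732.8/1.368 = 1997.66.
So real GDP changed by 1997.66/1835.17 − 1 = 0.0885, i.e. 8.85%.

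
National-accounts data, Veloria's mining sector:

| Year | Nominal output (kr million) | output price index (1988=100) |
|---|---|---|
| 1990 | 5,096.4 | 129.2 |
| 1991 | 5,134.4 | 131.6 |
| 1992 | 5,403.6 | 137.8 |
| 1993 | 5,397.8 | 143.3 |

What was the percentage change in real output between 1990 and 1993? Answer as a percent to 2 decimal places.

-4.51%

Real output 1990 = 5096.4/1.292 = 3944.58.
Real output 1993 = 5397.8/1.433 = 3766.78.
Change = 3766.78/3944.58 − 1 = -0.0451.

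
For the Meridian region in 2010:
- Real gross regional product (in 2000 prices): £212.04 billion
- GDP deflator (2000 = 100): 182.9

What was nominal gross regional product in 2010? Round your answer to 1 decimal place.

£387.8 billion

Nominal gross regional product = Real × (GDP deflator/100) = 212.04 × 1.829 = 387.82.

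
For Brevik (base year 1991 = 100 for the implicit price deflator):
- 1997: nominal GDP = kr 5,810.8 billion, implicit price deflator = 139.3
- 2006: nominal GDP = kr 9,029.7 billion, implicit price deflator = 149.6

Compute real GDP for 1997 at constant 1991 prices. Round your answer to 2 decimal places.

Real GDP = Nominal / (implicit price deflator/100) = 5810.8 / 1.393 = 4171.43.

kr 4,171.43 billion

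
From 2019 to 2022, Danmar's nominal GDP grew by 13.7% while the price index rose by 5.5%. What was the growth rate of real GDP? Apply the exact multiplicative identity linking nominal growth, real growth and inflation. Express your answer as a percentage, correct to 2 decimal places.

(1 + g_nom) = (1 + g_real)(1 + π), so g_real = 1.1370 / 1.0550 − 1 = 0.07773.

7.77%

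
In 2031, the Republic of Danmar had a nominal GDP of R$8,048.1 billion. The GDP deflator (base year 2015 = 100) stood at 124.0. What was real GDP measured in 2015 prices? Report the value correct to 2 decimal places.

R$6,490.40 billion

Real GDP = Nominal / (GDP deflator/100) = 8048.1 / 1.240 = 6490.40.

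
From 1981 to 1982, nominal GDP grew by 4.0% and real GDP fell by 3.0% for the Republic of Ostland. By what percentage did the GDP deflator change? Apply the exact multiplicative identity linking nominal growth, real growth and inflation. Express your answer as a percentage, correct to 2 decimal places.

7.22%

(1 + g_nom) = (1 + g_real)(1 + π), so π = 1.0400 / 0.9700 − 1 = 0.07216.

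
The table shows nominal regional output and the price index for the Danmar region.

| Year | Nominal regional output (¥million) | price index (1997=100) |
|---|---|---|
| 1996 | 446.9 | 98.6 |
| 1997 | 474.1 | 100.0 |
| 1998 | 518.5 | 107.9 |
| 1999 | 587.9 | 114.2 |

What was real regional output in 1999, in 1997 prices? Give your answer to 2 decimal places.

Real regional output 1999 = 587.9 / 1.142 = 514.80.

¥514.80 million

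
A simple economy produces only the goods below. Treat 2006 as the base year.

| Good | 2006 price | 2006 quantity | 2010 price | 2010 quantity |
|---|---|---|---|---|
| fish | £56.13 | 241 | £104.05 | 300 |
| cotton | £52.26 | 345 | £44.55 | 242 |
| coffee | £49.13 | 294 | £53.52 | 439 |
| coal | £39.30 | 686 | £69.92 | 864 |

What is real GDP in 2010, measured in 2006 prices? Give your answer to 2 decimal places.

Real GDP 2010 = Σ (p_2006 × q_2010) = 56.13·300 + 52.26·242 + 49.13·439 + 39.30·864 = 85009.19.

£85009.19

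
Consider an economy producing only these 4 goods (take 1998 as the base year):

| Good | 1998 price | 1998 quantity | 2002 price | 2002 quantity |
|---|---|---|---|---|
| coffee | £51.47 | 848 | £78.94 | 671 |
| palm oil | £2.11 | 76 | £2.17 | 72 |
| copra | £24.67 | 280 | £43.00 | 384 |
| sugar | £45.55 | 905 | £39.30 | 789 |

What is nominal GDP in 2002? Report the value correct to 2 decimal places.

Nominal GDP 2002 = Σ (p_2002 × q_2002) = 78.94·671 + 2.17·72 + 43.00·384 + 39.30·789 = 100644.68.

£100644.68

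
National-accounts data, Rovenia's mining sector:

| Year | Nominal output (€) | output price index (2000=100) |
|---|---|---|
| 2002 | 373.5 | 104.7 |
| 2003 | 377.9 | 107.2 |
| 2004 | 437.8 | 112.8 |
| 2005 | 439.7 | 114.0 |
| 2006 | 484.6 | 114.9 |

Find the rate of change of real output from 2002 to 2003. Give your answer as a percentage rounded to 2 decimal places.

Real output 2002 = 373.5/1.047 = 356.73.
Real output 2003 = 377.9/1.072 = 352.52.
Change = 352.52/356.73 − 1 = -0.0118.

-1.18%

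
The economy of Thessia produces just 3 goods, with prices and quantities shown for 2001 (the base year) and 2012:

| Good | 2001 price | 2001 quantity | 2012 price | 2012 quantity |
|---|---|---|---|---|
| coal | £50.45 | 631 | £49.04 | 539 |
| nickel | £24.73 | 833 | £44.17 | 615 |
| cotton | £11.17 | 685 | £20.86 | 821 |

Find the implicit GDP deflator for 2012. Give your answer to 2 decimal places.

Nominal GDP 2012 = 49.04·539 + 44.17·615 + 20.86·821 = 70723.17.
Real GDP 2012 (at 2001 prices) = 50.45·539 + 24.73·615 + 11.17·821 = 51572.07.
Deflator = Nominal/Real × 100 = 70723.17/51572.07 × 100 = 137.135.

137.13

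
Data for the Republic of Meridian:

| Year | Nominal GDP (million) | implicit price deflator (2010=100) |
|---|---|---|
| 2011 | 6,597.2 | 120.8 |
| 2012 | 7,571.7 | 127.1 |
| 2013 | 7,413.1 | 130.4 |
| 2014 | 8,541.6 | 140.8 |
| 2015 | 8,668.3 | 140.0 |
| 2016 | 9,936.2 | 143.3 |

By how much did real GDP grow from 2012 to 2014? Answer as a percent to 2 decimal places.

Real GDP 2012 = 7571.7/1.271 = 5957.28.
Real GDP 2014 = 8541.6/1.408 = 6066.48.
Change = 6066.48/5957.28 − 1 = 0.0183.

1.83%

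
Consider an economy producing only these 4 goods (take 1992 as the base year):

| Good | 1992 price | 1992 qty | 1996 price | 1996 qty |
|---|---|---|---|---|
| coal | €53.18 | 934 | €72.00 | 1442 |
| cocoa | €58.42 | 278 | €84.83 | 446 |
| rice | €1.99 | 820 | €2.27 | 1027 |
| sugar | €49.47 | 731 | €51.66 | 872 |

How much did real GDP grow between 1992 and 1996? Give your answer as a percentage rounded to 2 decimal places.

Real GDP 1992 = Nominal GDP 1992 = 53.18·934 + 58.42·278 + 1.99·820 + 49.47·731 = 103705.25.
Real GDP 1996 (at 1992 prices) = 53.18·1442 + 58.42·446 + 1.99·1027 + 49.47·872 = 147922.45.
Real growth = 147922.45/103705.25 − 1 = 0.4264.

42.64%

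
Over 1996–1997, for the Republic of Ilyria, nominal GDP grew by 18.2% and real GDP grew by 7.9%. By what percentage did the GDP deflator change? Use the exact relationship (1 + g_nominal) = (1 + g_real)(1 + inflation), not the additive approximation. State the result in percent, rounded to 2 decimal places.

(1 + g_nom) = (1 + g_real)(1 + π), so π = 1.1820 / 1.0790 − 1 = 0.09546.

9.55%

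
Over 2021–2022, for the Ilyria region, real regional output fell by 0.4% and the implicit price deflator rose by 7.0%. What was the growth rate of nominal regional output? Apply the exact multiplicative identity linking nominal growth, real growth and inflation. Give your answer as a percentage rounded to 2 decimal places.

(1 + g_nom) = (1 + g_real)(1 + π) = 0.9960 × 1.0700 = 1.06572.

6.57%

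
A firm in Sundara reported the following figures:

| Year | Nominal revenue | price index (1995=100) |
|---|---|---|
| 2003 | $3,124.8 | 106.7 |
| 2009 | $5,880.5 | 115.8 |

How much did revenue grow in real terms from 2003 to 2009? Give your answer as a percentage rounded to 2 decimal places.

Real revenue 2003 = 3124.8 / 1.067 = 2928.58.
Real revenue 2009 = 5880.5 / 1.158 = 5078.15.
Real growth = 5078.15 / 2928.58 − 1 = 0.7340.

73.40%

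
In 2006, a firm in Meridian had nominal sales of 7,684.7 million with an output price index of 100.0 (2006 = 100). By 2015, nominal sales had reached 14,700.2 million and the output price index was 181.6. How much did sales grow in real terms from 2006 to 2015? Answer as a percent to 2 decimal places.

Deflate each year: 2006 → 7684.7/1.000 = 7684.70; 2015 → 14700.2/1.816 = 8094.82.
So real sales changed by 8094.82/7684.70 − 1 = 0.0534, i.e. 5.34%.

5.34%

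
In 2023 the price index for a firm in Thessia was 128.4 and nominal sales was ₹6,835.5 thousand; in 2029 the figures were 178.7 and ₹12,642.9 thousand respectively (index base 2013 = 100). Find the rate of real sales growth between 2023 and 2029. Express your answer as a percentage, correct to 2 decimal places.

32.90%

Deflate each year: 2023 → 6835.5/1.284 = 5323.60; 2029 → 12642.9/1.787 = 7074.93.
So real sales changed by 7074.93/5323.60 − 1 = 0.3290, i.e. 32.90%.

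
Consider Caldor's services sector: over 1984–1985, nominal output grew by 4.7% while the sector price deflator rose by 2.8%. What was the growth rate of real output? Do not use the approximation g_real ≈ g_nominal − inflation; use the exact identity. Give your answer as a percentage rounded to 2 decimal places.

(1 + g_nom) = (1 + g_real)(1 + π), so g_real = 1.0470 / 1.0280 − 1 = 0.01848.

1.85%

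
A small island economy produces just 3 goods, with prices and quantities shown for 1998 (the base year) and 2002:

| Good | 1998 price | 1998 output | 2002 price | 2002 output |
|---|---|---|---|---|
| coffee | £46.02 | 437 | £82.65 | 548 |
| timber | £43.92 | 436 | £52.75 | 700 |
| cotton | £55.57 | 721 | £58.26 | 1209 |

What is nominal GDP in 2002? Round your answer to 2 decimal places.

Nominal GDP 2002 = Σ (p_2002 × q_2002) = 82.65·548 + 52.75·700 + 58.26·1209 = 152653.54.

£152653.54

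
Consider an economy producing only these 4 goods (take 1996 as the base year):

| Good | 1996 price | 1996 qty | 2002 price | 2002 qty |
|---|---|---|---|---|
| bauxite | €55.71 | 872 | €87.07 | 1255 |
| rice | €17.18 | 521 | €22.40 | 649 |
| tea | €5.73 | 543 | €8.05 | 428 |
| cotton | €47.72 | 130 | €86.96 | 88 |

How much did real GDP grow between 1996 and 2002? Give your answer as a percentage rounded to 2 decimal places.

Real GDP 1996 = Nominal GDP 1996 = 55.71·872 + 17.18·521 + 5.73·543 + 47.72·130 = 66844.89.
Real GDP 2002 (at 1996 prices) = 55.71·1255 + 17.18·649 + 5.73·428 + 47.72·88 = 87717.67.
Real growth = 87717.67/66844.89 − 1 = 0.3123.

31.23%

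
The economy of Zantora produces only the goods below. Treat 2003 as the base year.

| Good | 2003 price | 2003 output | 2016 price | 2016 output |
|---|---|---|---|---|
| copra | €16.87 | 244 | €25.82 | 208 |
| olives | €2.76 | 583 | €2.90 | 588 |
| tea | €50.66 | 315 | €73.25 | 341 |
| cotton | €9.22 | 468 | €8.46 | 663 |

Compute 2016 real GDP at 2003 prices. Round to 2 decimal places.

€28519.76

Real GDP 2016 = Σ (p_2003 × q_2016) = 16.87·208 + 2.76·588 + 50.66·341 + 9.22·663 = 28519.76.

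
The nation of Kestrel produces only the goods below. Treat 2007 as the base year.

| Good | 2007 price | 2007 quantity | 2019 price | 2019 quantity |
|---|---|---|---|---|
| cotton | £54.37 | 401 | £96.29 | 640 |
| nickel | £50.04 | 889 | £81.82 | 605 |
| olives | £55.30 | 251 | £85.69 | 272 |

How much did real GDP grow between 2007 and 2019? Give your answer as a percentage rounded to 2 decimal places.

-0.07%

Real GDP 2007 = Nominal GDP 2007 = 54.37·401 + 50.04·889 + 55.30·251 = 80168.23.
Real GDP 2019 (at 2007 prices) = 54.37·640 + 50.04·605 + 55.30·272 = 80112.60.
Real growth = 80112.60/80168.23 − 1 = -0.0007.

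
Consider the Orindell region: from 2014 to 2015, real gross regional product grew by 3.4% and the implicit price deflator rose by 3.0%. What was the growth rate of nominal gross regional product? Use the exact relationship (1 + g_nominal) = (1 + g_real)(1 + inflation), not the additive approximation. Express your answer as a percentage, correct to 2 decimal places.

6.50%

(1 + g_nom) = (1 + g_real)(1 + π) = 1.0340 × 1.0300 = 1.06502.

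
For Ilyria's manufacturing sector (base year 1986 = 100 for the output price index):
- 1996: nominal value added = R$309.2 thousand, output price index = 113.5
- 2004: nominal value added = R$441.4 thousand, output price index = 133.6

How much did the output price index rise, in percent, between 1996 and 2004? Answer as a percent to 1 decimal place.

17.7%

Price-level change = 133.6 / 113.5 − 1 = 0.1771.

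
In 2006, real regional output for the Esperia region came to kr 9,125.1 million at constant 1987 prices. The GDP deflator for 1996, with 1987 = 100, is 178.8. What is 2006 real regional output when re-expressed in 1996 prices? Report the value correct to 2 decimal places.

kr 16,315.68 million

Real regional output in 1996 prices = Real regional output in 1987 prices × (P_1996/P_1987) = 9125.1 × 1.788 = 16315.68.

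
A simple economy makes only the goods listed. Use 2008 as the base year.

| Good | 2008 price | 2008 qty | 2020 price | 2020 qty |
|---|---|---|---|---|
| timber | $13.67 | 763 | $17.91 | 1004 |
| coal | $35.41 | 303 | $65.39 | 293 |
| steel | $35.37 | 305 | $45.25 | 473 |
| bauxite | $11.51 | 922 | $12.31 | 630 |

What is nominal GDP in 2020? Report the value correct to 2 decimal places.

$66299.46

Nominal GDP 2020 = Σ (p_2020 × q_2020) = 17.91·1004 + 65.39·293 + 45.25·473 + 12.31·630 = 66299.46.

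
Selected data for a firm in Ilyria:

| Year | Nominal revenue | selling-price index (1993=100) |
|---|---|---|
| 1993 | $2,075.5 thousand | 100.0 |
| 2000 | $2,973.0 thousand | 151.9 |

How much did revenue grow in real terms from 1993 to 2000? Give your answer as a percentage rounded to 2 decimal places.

-5.70%

Deflate each year: 1993 → 2075.5/1.000 = 2075.50; 2000 → 2973.0/1.519 = 1957.21.
So real revenue changed by 1957.21/2075.50 − 1 = -0.0570, i.e. -5.70%.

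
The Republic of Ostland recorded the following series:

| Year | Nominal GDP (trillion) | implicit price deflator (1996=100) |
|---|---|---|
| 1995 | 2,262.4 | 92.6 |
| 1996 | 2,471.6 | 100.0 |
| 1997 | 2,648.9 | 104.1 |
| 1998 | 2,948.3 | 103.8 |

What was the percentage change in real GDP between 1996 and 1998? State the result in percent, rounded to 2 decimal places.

Real GDP 1996 = 2471.6/1.000 = 2471.60.
Real GDP 1998 = 2948.3/1.038 = 2840.37.
Change = 2840.37/2471.60 − 1 = 0.1492.

14.92%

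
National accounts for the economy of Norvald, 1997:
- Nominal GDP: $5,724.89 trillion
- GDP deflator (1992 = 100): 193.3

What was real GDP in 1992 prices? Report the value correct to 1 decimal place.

$2,961.7 trillion

Real GDP = Nominal / (GDP deflator/100) = 5724.89 / 1.933 = 2961.66.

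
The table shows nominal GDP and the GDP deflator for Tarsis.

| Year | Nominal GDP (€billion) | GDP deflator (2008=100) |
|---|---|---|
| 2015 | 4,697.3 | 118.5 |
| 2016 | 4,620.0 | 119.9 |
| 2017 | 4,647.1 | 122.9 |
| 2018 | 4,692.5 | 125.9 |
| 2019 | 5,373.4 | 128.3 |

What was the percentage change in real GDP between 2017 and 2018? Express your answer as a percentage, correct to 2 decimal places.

Real GDP 2017 = 4647.1/1.229 = 3781.20.
Real GDP 2018 = 4692.5/1.259 = 3727.16.
Change = 3727.16/3781.20 − 1 = -0.0143.

-1.43%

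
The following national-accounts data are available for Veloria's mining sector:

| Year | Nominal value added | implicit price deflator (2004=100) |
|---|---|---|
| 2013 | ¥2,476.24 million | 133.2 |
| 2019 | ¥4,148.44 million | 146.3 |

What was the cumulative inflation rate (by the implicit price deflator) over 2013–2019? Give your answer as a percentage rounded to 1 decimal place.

Price-level change = 146.3 / 133.2 − 1 = 0.0983.

9.8%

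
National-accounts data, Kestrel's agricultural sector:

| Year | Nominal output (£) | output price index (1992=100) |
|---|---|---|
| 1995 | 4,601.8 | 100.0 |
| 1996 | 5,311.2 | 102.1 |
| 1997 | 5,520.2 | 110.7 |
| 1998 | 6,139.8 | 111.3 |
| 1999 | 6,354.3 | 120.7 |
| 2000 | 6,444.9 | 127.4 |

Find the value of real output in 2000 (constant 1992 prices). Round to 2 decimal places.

£5,058.79

Real output 2000 = 6444.9 / 1.274 = 5058.79.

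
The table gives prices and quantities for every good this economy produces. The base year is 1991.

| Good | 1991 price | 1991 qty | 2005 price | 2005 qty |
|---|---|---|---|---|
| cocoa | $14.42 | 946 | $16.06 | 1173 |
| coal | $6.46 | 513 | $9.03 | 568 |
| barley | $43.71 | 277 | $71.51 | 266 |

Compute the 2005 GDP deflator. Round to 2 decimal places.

133.46

Nominal GDP 2005 = 16.06·1173 + 9.03·568 + 71.51·266 = 42989.08.
Real GDP 2005 (at 1991 prices) = 14.42·1173 + 6.46·568 + 43.71·266 = 32210.80.
Deflator = Nominal/Real × 100 = 42989.08/32210.80 × 100 = 133.462.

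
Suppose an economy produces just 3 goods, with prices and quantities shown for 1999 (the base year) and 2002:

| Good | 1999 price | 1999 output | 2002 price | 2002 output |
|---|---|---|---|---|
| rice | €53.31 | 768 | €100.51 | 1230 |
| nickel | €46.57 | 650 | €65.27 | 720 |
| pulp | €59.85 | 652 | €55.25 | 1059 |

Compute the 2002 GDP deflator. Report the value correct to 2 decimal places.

Nominal GDP 2002 = 100.51·1230 + 65.27·720 + 55.25·1059 = 229131.45.
Real GDP 2002 (at 1999 prices) = 53.31·1230 + 46.57·720 + 59.85·1059 = 162482.85.
Deflator = Nominal/Real × 100 = 229131.45/162482.85 × 100 = 141.019.

141.02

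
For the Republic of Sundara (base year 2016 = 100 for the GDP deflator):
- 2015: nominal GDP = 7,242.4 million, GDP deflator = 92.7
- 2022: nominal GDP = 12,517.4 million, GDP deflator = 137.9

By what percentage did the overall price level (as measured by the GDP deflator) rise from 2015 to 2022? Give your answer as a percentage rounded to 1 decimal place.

48.8%

Price-level change = 137.9 / 92.7 − 1 = 0.4876.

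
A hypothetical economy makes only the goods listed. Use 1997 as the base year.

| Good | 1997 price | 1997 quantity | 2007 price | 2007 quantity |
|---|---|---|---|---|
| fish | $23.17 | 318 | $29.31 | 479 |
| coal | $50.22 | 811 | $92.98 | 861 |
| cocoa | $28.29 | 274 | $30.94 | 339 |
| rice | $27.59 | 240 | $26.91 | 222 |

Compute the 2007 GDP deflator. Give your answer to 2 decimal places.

Nominal GDP 2007 = 29.31·479 + 92.98·861 + 30.94·339 + 26.91·222 = 110557.95.
Real GDP 2007 (at 1997 prices) = 23.17·479 + 50.22·861 + 28.29·339 + 27.59·222 = 70053.14.
Deflator = Nominal/Real × 100 = 110557.95/70053.14 × 100 = 157.820.

157.82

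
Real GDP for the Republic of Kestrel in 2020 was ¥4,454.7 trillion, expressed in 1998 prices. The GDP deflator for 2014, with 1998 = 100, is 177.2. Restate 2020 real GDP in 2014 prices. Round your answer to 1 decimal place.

¥7,893.7 trillion

Real GDP in 2014 prices = Real GDP in 1998 prices × (P_2014/P_1998) = 4454.7 × 1.772 = 7893.73.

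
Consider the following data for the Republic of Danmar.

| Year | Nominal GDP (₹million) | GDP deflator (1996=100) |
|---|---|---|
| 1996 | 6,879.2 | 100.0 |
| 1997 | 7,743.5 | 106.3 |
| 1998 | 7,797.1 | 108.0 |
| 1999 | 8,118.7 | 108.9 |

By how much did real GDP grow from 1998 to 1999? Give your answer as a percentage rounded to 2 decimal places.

Real GDP 1998 = 7797.1/1.080 = 7219.54.
Real GDP 1999 = 8118.7/1.089 = 7455.19.
Change = 7455.19/7219.54 − 1 = 0.0326.

3.26%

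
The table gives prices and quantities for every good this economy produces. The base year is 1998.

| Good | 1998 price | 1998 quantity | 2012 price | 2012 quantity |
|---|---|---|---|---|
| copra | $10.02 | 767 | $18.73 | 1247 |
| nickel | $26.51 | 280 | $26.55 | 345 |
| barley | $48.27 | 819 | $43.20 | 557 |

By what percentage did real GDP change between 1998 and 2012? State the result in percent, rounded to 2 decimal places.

Real GDP 1998 = Nominal GDP 1998 = 10.02·767 + 26.51·280 + 48.27·819 = 54641.27.
Real GDP 2012 (at 1998 prices) = 10.02·1247 + 26.51·345 + 48.27·557 = 48527.28.
Real growth = 48527.28/54641.27 − 1 = -0.1119.

-11.19%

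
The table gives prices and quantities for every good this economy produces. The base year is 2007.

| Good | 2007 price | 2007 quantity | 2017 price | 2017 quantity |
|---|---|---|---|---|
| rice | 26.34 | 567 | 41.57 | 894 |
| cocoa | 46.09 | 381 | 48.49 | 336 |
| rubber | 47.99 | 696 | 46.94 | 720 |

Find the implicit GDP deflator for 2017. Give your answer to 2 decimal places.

Nominal GDP 2017 = 41.57·894 + 48.49·336 + 46.94·720 = 87253.02.
Real GDP 2017 (at 2007 prices) = 26.34·894 + 46.09·336 + 47.99·720 = 73587.00.
Deflator = Nominal/Real × 100 = 87253.02/73587.00 × 100 = 118.571.

118.57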